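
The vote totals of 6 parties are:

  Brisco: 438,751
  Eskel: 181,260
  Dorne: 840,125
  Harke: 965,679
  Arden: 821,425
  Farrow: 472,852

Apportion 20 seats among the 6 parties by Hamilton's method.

Brisco: 2; Eskel: 1; Dorne: 5; Harke: 5; Arden: 4; Farrow: 3

The standard divisor is 3720092/20 ≈ 186004.6.
Standard quotas: Brisco 2.3588, Eskel 0.9745, Dorne 4.5167, Harke 5.1917, Arden 4.4162, Farrow 2.5422.
Lower quotas: Brisco 2, Eskel 0, Dorne 4, Harke 5, Arden 4, Farrow 2 (sum 17, leaving 3 seats).
Remainders in descending order: Eskel 0.9745, Farrow 0.5422, Dorne 0.5167, Arden 0.4162, Brisco 0.3588, Harke 0.1917.
The surplus seats go to Eskel, Farrow, Dorne.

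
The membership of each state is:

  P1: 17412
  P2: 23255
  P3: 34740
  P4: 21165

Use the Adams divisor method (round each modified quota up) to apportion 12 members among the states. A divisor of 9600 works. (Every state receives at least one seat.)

With modified divisor 9600: modified quotas P1 1.814, P2 2.422, P3 3.619, P4 2.205.
Rounding up: P1 2, P2 3, P3 4, P4 3 (total 12).

P1 2, P2 3, P3 4, P4 3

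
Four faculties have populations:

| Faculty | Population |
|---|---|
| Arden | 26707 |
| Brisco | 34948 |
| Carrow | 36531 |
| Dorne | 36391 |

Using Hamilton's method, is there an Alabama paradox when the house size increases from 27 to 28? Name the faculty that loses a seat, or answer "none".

At 27 seats: Arden 6, Brisco 7, Carrow 7, Dorne 7.
At 28 seats: Arden 5, Brisco 7, Carrow 8, Dorne 8.
Arden drops from 6 to 5.

Arden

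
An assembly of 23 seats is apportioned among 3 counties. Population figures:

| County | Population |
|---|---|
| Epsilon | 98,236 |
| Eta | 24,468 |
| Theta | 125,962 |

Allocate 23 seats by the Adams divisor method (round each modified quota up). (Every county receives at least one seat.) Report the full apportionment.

Epsilon 9, Eta 3, Theta 11

Standard divisor 248666/23 ≈ 10811.565; standard quotas: Epsilon 9.086, Eta 2.263, Theta 11.651.
Rounding up gives 10, 3, 12 = 25 seats, so the divisor must be adjusted.
With modified divisor 11800: modified quotas Epsilon 8.325, Eta 2.074, Theta 10.675.
Rounding up: Epsilon 9, Eta 3, Theta 11 (total 23).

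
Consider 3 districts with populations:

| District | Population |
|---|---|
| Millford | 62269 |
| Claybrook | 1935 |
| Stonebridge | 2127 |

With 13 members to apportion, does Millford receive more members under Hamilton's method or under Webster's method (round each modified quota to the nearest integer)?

Hamilton: Millford 12, Claybrook 0, Stonebridge 1.
Webster: Millford 13, Claybrook 0, Stonebridge 0.
Millford gets 12 under Hamilton and 13 under Webster.

Webster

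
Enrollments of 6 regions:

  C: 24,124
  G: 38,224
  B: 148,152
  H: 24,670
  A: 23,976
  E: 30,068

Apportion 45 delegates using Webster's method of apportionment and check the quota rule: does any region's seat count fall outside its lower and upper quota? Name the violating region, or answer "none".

Standard quotas: C 3.754, G 5.947, B 23.052, H 3.839, A 3.731, E 4.678.
Webster allocation: C 4, G 6, B 22, H 4, A 4, E 5.
B has quota 23.052 (lower 23, upper 24) but receives 22 — outside the quota interval.

B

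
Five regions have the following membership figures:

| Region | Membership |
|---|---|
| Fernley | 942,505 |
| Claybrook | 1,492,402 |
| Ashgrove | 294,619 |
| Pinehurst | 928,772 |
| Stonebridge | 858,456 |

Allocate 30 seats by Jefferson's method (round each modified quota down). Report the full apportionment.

Standard divisor 4516754/30 ≈ 150558.467; standard quotas: Fernley 6.260, Claybrook 9.912, Ashgrove 1.957, Pinehurst 6.169, Stonebridge 5.702.
Rounding down gives 6, 9, 1, 6, 5 = 27 seats, so the divisor must be adjusted.
With modified divisor 139400: modified quotas Fernley 6.761, Claybrook 10.706, Ashgrove 2.113, Pinehurst 6.663, Stonebridge 6.158.
Rounding down: Fernley 6, Claybrook 10, Ashgrove 2, Pinehurst 6, Stonebridge 6 (total 30).

Fernley 6, Claybrook 10, Ashgrove 2, Pinehurst 6, Stonebridge 6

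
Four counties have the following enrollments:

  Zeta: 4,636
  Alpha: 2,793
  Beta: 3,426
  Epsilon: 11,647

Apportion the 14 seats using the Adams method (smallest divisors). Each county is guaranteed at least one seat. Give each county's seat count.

Zeta 3; Alpha 2; Beta 2; Epsilon 7

Standard divisor 22502/14 ≈ 1607.286; standard quotas: Zeta 2.884, Alpha 1.738, Beta 2.132, Epsilon 7.246.
Rounding up gives 3, 2, 3, 8 = 16 seats, so the divisor must be adjusted.
With modified divisor 1800: modified quotas Zeta 2.576, Alpha 1.552, Beta 1.903, Epsilon 6.471.
Rounding up: Zeta 3, Alpha 2, Beta 2, Epsilon 7 (total 14).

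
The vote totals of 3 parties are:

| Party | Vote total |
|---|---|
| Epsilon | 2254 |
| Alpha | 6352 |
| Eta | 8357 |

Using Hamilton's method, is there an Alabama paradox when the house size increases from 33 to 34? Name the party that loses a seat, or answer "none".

Epsilon

At 33 seats: Epsilon 5, Alpha 12, Eta 16.
At 34 seats: Epsilon 4, Alpha 13, Eta 17.
Epsilon drops from 5 to 4.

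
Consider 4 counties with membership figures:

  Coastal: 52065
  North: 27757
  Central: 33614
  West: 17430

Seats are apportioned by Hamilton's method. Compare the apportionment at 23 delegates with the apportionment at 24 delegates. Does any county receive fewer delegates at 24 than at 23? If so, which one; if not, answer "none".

none

At 23 seats: Coastal 9, North 5, Central 6, West 3.
At 24 seats: Coastal 10, North 5, Central 6, West 3.
No county's allocation decreased.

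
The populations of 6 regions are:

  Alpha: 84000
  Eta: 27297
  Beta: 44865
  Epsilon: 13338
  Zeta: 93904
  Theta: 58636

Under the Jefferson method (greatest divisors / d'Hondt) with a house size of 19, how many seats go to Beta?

3

Standard divisor 322040/19 ≈ 16949.474; standard quotas: Alpha 4.956, Eta 1.610, Beta 2.647, Epsilon 0.787, Zeta 5.540, Theta 3.459.
Rounding down gives 4, 1, 2, 0, 5, 3 = 15 seats, so the divisor must be adjusted.
With modified divisor 14300: modified quotas Alpha 5.874, Eta 1.909, Beta 3.137, Epsilon 0.933, Zeta 6.567, Theta 4.100.
Rounding down: Alpha 5, Eta 1, Beta 3, Epsilon 0, Zeta 6, Theta 4 (total 19).
Beta receives 3.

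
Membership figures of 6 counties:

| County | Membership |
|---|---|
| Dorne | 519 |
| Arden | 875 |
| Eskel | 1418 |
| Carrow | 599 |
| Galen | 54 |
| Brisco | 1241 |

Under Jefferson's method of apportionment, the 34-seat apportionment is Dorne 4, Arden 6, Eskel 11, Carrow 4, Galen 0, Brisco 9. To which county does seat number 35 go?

Priority for the next seat is population ÷ (current seats + 1).
Priorities: Dorne 103.800, Arden 125.000, Eskel 118.167, Carrow 119.800, Galen 54.000, Brisco 124.100.
Highest priority: Arden.

Arden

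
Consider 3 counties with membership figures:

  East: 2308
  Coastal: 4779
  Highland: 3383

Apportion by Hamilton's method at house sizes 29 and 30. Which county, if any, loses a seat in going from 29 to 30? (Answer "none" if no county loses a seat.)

East

At 29 seats: East 7, Coastal 13, Highland 9.
At 30 seats: East 6, Coastal 14, Highland 10.
East drops from 7 to 6.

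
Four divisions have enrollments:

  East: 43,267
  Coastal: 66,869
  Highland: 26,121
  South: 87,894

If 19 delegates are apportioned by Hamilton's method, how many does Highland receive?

Total 224151; standard divisor 224151/19 ≈ 11797.421.
Standard quotas: East 3.6675, Coastal 5.6681, Highland 2.2141, South 7.4503.
Lower quotas: East 3, Coastal 5, Highland 2, South 7 (sum 17, leaving 2 seats).
Remainders in descending order: Coastal 0.6681, East 0.6675, South 0.4503, Highland 0.2141.
Largest remainders: Coastal, East receive the extra seats.
Highland receives 2.

2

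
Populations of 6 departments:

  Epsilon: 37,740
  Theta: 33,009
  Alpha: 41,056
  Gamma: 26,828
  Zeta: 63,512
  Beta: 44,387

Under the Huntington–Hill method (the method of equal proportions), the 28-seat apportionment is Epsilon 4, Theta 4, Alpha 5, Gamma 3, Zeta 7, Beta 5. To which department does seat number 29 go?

Priority for the next seat is population ÷ (√(s·(s+1))).
Priorities: Epsilon 8438.921, Theta 7381.037, Alpha 7495.766, Gamma 7744.577, Zeta 8487.148, Beta 8103.920.
Highest priority: Zeta.

Zeta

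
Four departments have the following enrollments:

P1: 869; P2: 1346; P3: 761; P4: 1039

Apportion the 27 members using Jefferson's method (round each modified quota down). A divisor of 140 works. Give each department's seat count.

With modified divisor 140: modified quotas P1 6.207, P2 9.614, P3 5.436, P4 7.421.
Rounding down: P1 6, P2 9, P3 5, P4 7 (total 27).

P1=6, P2=9, P3=5, P4=7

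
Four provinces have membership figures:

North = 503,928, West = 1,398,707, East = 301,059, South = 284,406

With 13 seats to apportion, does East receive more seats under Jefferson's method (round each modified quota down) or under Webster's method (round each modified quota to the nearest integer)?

Jefferson: North 3, West 8, East 1, South 1.
Webster: North 3, West 7, East 2, South 1.
East gets 1 under Jefferson and 2 under Webster.

Webster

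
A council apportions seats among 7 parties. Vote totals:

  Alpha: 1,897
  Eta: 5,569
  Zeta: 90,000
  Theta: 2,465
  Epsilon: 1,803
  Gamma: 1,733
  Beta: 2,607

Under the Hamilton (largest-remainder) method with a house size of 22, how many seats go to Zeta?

19

Standard divisor: 106074 ÷ 22 ≈ 4821.545.
Standard quotas: Alpha 0.3934, Eta 1.1550, Zeta 18.6662, Theta 0.5112, Epsilon 0.3739, Gamma 0.3594, Beta 0.5407.
Lower quotas: Alpha 0, Eta 1, Zeta 18, Theta 0, Epsilon 0, Gamma 0, Beta 0 (sum 19, leaving 3 seats).
Remainders in descending order: Zeta 0.6662, Beta 0.5407, Theta 0.5112, Alpha 0.3934, Epsilon 0.3739, Gamma 0.3594, Eta 0.1550.
Largest remainders: Zeta, Beta, Theta receive the extra seats.
Zeta receives 19.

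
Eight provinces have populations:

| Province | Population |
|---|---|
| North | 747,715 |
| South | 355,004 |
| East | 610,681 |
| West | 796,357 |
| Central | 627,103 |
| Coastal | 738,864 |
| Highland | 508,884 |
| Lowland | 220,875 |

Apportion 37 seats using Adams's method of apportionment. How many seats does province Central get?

5

Standard divisor 4605483/37 ≈ 124472.514; standard quotas: North 6.007, South 2.852, East 4.906, West 6.398, Central 5.038, Coastal 5.936, Highland 4.088, Lowland 1.774.
Rounding up gives 7, 3, 5, 7, 6, 6, 5, 2 = 41 seats, so the divisor must be adjusted.
With modified divisor 140200: modified quotas North 5.333, South 2.532, East 4.356, West 5.680, Central 4.473, Coastal 5.270, Highland 3.630, Lowland 1.575.
Rounding up: North 6, South 3, East 5, West 6, Central 5, Coastal 6, Highland 4, Lowland 2 (total 37).
Central receives 5.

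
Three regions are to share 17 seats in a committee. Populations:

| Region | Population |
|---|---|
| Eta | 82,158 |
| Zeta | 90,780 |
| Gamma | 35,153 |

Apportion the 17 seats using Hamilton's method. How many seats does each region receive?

The standard divisor is 208091/17 ≈ 12240.647.
Standard quotas: Eta 6.7119, Zeta 7.4163, Gamma 2.8718.
Lower quotas: Eta 6, Zeta 7, Gamma 2 (sum 15, leaving 2 seats).
Remainders in descending order: Gamma 0.8718, Eta 0.7119, Zeta 0.4163.
The surplus seats go to Gamma, Eta.

Eta 7, Zeta 7, Gamma 3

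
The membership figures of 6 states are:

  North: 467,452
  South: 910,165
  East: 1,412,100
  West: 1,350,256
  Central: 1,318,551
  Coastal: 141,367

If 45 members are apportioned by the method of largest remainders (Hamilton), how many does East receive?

Standard divisor: 5599891 ÷ 45 ≈ 124442.022.
Standard quotas: North 3.7564, South 7.3140, East 11.3475, West 10.8505, Central 10.5957, Coastal 1.1360.
Lower quotas: North 3, South 7, East 11, West 10, Central 10, Coastal 1 (sum 42, leaving 3 seats).
Remainders in descending order: West 0.8505, North 0.7564, Central 0.5957, East 0.3475, South 0.3140, Coastal 0.1360.
The surplus seats go to West, North, Central.
East receives 11.

11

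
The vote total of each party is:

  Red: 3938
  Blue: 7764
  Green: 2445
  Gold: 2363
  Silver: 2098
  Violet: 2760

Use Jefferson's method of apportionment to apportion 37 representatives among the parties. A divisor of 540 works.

With modified divisor 540: modified quotas Red 7.293, Blue 14.378, Green 4.528, Gold 4.376, Silver 3.885, Violet 5.111.
Rounding down: Red 7, Blue 14, Green 4, Gold 4, Silver 3, Violet 5 (total 37).

Red 7, Blue 14, Green 4, Gold 4, Silver 3, Violet 5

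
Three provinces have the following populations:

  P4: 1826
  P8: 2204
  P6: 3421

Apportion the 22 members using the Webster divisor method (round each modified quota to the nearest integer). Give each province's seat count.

P4 5, P8 7, P6 10

Standard divisor 7451/22 ≈ 338.682; standard quotas: P4 5.391, P8 6.508, P6 10.101.
Rounding to the nearest integer gives P4 5, P8 7, P6 10 — total 22, matching the house size, so no adjustment is needed.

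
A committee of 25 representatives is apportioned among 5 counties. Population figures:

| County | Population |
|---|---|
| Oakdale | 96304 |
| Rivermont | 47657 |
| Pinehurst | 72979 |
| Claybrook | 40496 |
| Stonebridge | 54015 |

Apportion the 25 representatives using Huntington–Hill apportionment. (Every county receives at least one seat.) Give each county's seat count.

With divisor 12474: modified quotas Oakdale 7.720, Rivermont 3.821, Pinehurst 5.850, Claybrook 3.246, Stonebridge 4.330.
Geometric-mean thresholds: Oakdale √(7·8)=7.483, Rivermont √(3·4)=3.464, Pinehurst √(5·6)=5.477, Claybrook √(3·4)=3.464, Stonebridge √(4·5)=4.472.
Each quota rounded against its threshold gives Oakdale 8, Rivermont 4, Pinehurst 6, Claybrook 3, Stonebridge 4 (total 25).

Oakdale=8, Rivermont=4, Pinehurst=6, Claybrook=3, Stonebridge=4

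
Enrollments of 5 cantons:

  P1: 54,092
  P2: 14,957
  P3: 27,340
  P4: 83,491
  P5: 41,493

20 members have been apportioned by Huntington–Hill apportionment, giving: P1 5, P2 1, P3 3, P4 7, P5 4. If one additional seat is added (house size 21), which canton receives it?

P4

Priority for the next seat is population ÷ (√(s·(s+1))).
Priorities: P1 9875.803, P2 10576.196, P3 7892.378, P4 11156.954, P5 9278.117.
Highest priority: P4.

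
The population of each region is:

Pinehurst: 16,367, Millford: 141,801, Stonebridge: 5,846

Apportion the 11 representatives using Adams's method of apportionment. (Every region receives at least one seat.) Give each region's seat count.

Standard divisor 164014/11 ≈ 14910.364; standard quotas: Pinehurst 1.098, Millford 9.510, Stonebridge 0.392.
Rounding up gives 2, 10, 1 = 13 seats, so the divisor must be adjusted.
With modified divisor 17000: modified quotas Pinehurst 0.963, Millford 8.341, Stonebridge 0.344.
Rounding up: Pinehurst 1, Millford 9, Stonebridge 1 (total 11).

Pinehurst=1, Millford=9, Stonebridge=1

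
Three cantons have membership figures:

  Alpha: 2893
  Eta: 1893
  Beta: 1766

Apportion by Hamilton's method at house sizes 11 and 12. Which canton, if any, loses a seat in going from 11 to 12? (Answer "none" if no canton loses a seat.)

At 11 seats: Alpha 5, Eta 3, Beta 3.
At 12 seats: Alpha 5, Eta 4, Beta 3.
No canton's allocation decreased.

none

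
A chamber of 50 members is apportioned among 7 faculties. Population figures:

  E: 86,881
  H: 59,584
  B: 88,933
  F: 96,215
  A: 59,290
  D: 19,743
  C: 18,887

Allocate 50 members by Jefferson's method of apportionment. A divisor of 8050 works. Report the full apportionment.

With modified divisor 8050: modified quotas E 10.793, H 7.402, B 11.048, F 11.952, A 7.365, D 2.453, C 2.346.
Rounding down: E 10, H 7, B 11, F 11, A 7, D 2, C 2 (total 50).

E 10; H 7; B 11; F 11; A 7; D 2; C 2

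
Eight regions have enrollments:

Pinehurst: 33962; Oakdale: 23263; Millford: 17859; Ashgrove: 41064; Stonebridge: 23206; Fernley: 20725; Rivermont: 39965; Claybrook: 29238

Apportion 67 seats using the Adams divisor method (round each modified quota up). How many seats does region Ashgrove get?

Standard divisor 229282/67 ≈ 3422.119; standard quotas: Pinehurst 9.924, Oakdale 6.798, Millford 5.219, Ashgrove 12.000, Stonebridge 6.781, Fernley 6.056, Rivermont 11.678, Claybrook 8.544.
Rounding up gives 10, 7, 6, 12, 7, 7, 12, 9 = 70 seats, so the divisor must be adjusted.
With modified divisor 3640: modified quotas Pinehurst 9.330, Oakdale 6.391, Millford 4.906, Ashgrove 11.281, Stonebridge 6.375, Fernley 5.694, Rivermont 10.979, Claybrook 8.032.
Rounding up: Pinehurst 10, Oakdale 7, Millford 5, Ashgrove 12, Stonebridge 7, Fernley 6, Rivermont 11, Claybrook 9 (total 67).
Ashgrove receives 12.

12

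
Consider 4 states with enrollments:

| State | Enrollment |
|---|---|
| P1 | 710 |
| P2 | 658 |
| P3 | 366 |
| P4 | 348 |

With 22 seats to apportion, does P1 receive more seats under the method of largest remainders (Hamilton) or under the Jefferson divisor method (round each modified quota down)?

Hamilton: P1 7, P2 7, P3 4, P4 4.
Jefferson: P1 8, P2 7, P3 4, P4 3.
P1 gets 7 under Hamilton and 8 under Jefferson.

Jefferson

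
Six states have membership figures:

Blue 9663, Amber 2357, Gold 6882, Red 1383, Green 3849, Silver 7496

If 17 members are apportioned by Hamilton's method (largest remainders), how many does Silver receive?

4

Total 31630; standard divisor 31630/17 ≈ 1860.588.
Standard quotas: Blue 5.1935, Amber 1.2668, Gold 3.6988, Red 0.7433, Green 2.0687, Silver 4.0288.
Lower quotas: Blue 5, Amber 1, Gold 3, Red 0, Green 2, Silver 4 (sum 15, leaving 2 seats).
Remainders in descending order: Red 0.7433, Gold 0.6988, Amber 0.2668, Blue 0.1935, Green 0.0687, Silver 0.0288.
The surplus seats go to Red, Gold.
Silver receives 4.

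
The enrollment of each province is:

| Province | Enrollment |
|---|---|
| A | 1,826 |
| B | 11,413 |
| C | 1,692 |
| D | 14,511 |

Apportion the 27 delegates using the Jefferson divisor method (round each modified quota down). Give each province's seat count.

A=1, B=11, C=1, D=14

Standard divisor 29442/27 ≈ 1090.444; standard quotas: A 1.675, B 10.466, C 1.552, D 13.307.
Rounding down gives 1, 10, 1, 13 = 25 seats, so the divisor must be adjusted.
With modified divisor 1000: modified quotas A 1.826, B 11.413, C 1.692, D 14.511.
Rounding down: A 1, B 11, C 1, D 14 (total 27).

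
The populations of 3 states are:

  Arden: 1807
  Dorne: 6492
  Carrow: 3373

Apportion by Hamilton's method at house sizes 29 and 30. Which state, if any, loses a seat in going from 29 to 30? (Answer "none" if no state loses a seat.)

At 29 seats: Arden 5, Dorne 16, Carrow 8.
At 30 seats: Arden 4, Dorne 17, Carrow 9.
Arden drops from 5 to 4.

Arden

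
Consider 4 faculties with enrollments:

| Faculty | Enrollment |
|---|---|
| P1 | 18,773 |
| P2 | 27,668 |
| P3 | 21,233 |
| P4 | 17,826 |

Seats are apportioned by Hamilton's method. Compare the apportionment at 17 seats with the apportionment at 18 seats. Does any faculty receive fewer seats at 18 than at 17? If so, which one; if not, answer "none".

none

At 17 seats: P1 4, P2 5, P3 4, P4 4.
At 18 seats: P1 4, P2 6, P3 4, P4 4.
No faculty's allocation decreased.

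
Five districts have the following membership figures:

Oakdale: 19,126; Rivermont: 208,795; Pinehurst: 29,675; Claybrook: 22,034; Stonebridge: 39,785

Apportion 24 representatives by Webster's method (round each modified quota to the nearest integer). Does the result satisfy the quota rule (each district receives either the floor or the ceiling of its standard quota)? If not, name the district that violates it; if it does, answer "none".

none

Standard quotas: Oakdale 1.437, Rivermont 15.688, Pinehurst 2.230, Claybrook 1.656, Stonebridge 2.989.
Webster allocation: Oakdale 1, Rivermont 16, Pinehurst 2, Claybrook 2, Stonebridge 3.
Every allocation lies between the lower and upper quota.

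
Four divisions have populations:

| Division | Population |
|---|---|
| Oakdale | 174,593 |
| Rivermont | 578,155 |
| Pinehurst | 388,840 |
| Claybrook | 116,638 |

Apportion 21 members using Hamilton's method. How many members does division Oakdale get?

3

Total 1258226; standard divisor 1258226/21 ≈ 59915.524.
Standard quotas: Oakdale 2.9140, Rivermont 9.6495, Pinehurst 6.4898, Claybrook 1.9467.
Lower quotas: Oakdale 2, Rivermont 9, Pinehurst 6, Claybrook 1 (sum 18, leaving 3 seats).
Remainders in descending order: Claybrook 0.9467, Oakdale 0.9140, Rivermont 0.6495, Pinehurst 0.4898.
The surplus seats go to Claybrook, Oakdale, Rivermont.
Oakdale receives 3.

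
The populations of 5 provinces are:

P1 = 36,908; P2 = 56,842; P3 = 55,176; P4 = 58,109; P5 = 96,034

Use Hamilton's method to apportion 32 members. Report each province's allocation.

Total 303069; standard divisor 303069/32 ≈ 9470.906.
Standard quotas: P1 3.8970, P2 6.0017, P3 5.8258, P4 6.1355, P5 10.1399.
Lower quotas: P1 3, P2 6, P3 5, P4 6, P5 10 (sum 30, leaving 2 seats).
Remainders in descending order: P1 0.8970, P3 0.8258, P5 0.1399, P4 0.1355, P2 0.0017.
Largest remainders: P1, P3 receive the extra seats.

P1 4, P2 6, P3 6, P4 6, P5 10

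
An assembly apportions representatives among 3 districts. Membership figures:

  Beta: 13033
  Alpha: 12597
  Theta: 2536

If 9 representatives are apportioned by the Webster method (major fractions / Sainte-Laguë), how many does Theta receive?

Standard divisor 28166/9 ≈ 3129.556; standard quotas: Beta 4.164, Alpha 4.025, Theta 0.810.
Rounding to the nearest integer gives Beta 4, Alpha 4, Theta 1 — total 9, matching the house size, so no adjustment is needed.
Theta receives 1.

1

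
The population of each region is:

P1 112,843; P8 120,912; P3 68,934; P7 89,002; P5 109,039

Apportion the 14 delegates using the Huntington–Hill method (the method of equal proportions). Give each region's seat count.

P1 3, P8 3, P3 2, P7 3, P5 3

With divisor 35620: modified quotas P1 3.168, P8 3.394, P3 1.935, P7 2.499, P5 3.061.
Geometric-mean thresholds: P1 √(3·4)=3.464, P8 √(3·4)=3.464, P3 √(1·2)=1.414, P7 √(2·3)=2.449, P5 √(3·4)=3.464.
Each quota rounded against its threshold gives P1 3, P8 3, P3 2, P7 3, P5 3 (total 14).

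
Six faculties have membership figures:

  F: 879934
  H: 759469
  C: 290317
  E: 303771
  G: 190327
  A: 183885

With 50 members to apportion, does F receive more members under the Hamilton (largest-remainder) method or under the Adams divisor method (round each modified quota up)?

Hamilton: F 17, H 14, C 6, E 6, G 4, A 3.
Adams: F 16, H 14, C 6, E 6, G 4, A 4.
F gets 17 under Hamilton and 16 under Adams.

Hamilton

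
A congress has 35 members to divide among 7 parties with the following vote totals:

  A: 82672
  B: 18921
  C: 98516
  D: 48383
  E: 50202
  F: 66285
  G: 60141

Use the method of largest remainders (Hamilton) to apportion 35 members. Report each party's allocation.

A=7, B=2, C=8, D=4, E=4, F=5, G=5

Standard divisor: 425120 ÷ 35 ≈ 12146.286.
Standard quotas: A 6.8064, B 1.5578, C 8.1108, D 3.9834, E 4.1331, F 5.4572, G 4.9514.
Lower quotas: A 6, B 1, C 8, D 3, E 4, F 5, G 4 (sum 31, leaving 4 seats).
Remainders in descending order: D 0.9834, G 0.9514, A 0.8064, B 0.5578, F 0.4572, E 0.1331, C 0.1108.
The surplus seats go to D, G, A, B.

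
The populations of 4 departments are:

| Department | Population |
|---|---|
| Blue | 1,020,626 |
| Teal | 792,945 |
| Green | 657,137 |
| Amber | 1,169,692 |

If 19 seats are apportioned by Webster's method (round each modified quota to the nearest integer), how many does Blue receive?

Standard divisor 3640400/19 ≈ 191600; standard quotas: Blue 5.327, Teal 4.139, Green 3.430, Amber 6.105.
Rounding to the nearest integer gives 5, 4, 3, 6 = 18 seats, so the divisor must be adjusted.
With modified divisor 186660: modified quotas Blue 5.468, Teal 4.248, Green 3.521, Amber 6.266.
Rounding to the nearest integer: Blue 5, Teal 4, Green 4, Amber 6 (total 19).
Blue receives 5.

5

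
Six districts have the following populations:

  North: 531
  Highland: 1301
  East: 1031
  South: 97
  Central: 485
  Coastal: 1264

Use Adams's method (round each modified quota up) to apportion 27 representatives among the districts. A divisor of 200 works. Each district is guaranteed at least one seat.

With modified divisor 200: modified quotas North 2.655, Highland 6.505, East 5.155, South 0.485, Central 2.425, Coastal 6.320.
Rounding up: North 3, Highland 7, East 6, South 1, Central 3, Coastal 7 (total 27).

North=3, Highland=7, East=6, South=1, Central=3, Coastal=7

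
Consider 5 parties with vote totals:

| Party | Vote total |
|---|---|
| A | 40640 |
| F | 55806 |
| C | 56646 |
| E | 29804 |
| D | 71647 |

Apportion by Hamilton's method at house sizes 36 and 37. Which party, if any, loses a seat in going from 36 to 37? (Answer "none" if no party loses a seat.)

none

At 36 seats: A 6, F 8, C 8, E 4, D 10.
At 37 seats: A 6, F 8, C 8, E 4, D 11.
No party's allocation decreased.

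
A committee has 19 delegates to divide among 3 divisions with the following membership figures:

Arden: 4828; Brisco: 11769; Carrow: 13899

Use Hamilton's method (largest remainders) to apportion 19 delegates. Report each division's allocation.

Total 30496; standard divisor 30496/19 ≈ 1605.053.
Standard quotas: Arden 3.0080, Brisco 7.3325, Carrow 8.6595.
Lower quotas: Arden 3, Brisco 7, Carrow 8 (sum 18, leaving 1 seat).
Remainders in descending order: Carrow 0.6595, Brisco 0.3325, Arden 0.0080.
The surplus seat goes to Carrow.

Arden: 3, Brisco: 7, Carrow: 9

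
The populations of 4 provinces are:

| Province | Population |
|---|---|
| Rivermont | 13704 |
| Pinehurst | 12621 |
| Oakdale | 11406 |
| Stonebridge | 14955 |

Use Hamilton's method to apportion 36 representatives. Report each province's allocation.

Rivermont 9, Pinehurst 9, Oakdale 8, Stonebridge 10

Total 52686; standard divisor 52686/36 ≈ 1463.5.
Standard quotas: Rivermont 9.3639, Pinehurst 8.6238, Oakdale 7.7936, Stonebridge 10.2187.
Lower quotas: Rivermont 9, Pinehurst 8, Oakdale 7, Stonebridge 10 (sum 34, leaving 2 seats).
Remainders in descending order: Oakdale 0.7936, Pinehurst 0.6238, Rivermont 0.3639, Stonebridge 0.2187.
The surplus seats go to Oakdale, Pinehurst.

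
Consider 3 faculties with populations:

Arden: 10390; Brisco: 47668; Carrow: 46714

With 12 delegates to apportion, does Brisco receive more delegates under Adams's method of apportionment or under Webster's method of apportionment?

Webster

Adams: Arden 2, Brisco 5, Carrow 5.
Webster: Arden 1, Brisco 6, Carrow 5.
Brisco gets 5 under Adams and 6 under Webster.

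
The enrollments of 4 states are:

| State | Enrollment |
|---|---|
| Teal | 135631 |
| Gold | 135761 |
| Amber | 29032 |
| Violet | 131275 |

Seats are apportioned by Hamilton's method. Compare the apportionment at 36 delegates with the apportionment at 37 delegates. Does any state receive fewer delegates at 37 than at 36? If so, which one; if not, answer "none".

At 36 seats: Teal 11, Gold 11, Amber 3, Violet 11.
At 37 seats: Teal 12, Gold 12, Amber 2, Violet 11.
Amber drops from 3 to 2.

Amber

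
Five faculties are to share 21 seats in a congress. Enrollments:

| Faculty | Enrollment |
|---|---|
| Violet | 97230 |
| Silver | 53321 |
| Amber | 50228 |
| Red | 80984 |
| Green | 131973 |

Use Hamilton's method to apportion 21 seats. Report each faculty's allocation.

Violet 5; Silver 3; Amber 2; Red 4; Green 7

The standard divisor is 413736/21 ≈ 19701.714.
Standard quotas: Violet 4.9351, Silver 2.7064, Amber 2.5494, Red 4.1105, Green 6.6986.
Lower quotas: Violet 4, Silver 2, Amber 2, Red 4, Green 6 (sum 18, leaving 3 seats).
Remainders in descending order: Violet 0.9351, Silver 0.7064, Green 0.6986, Amber 0.5494, Red 0.1105.
The surplus seats go to Violet, Silver, Green.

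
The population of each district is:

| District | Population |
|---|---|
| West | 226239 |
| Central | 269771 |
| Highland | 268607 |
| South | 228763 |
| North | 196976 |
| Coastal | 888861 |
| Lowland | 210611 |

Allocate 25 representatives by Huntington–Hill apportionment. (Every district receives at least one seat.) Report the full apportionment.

With divisor 92877: modified quotas West 2.436, Central 2.905, Highland 2.892, South 2.463, North 2.121, Coastal 9.570, Lowland 2.268.
Geometric-mean thresholds: West √(2·3)=2.449, Central √(2·3)=2.449, Highland √(2·3)=2.449, South √(2·3)=2.449, North √(2·3)=2.449, Coastal √(9·10)=9.487, Lowland √(2·3)=2.449.
Each quota rounded against its threshold gives West 2, Central 3, Highland 3, South 3, North 2, Coastal 10, Lowland 2 (total 25).

West 2, Central 3, Highland 3, South 3, North 2, Coastal 10, Lowland 2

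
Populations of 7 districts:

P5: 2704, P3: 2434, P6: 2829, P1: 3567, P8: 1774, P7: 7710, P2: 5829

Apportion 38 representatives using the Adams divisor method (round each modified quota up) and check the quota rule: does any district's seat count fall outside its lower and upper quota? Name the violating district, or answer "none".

Standard quotas: P5 3.827, P3 3.445, P6 4.004, P1 5.049, P8 2.511, P7 10.913, P2 8.251.
Adams allocation: P5 4, P3 4, P6 4, P1 5, P8 3, P7 10, P2 8.
Every allocation lies between the lower and upper quota.

none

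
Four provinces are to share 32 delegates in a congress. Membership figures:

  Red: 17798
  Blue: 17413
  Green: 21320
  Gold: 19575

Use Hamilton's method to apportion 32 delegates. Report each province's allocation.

The standard divisor is 76106/32 ≈ 2378.312.
Standard quotas: Red 7.4835, Blue 7.3216, Green 8.9643, Gold 8.2306.
Lower quotas: Red 7, Blue 7, Green 8, Gold 8 (sum 30, leaving 2 seats).
Remainders in descending order: Green 0.9643, Red 0.4835, Blue 0.3216, Gold 0.2306.
Largest remainders: Green, Red receive the extra seats.

Red: 8, Blue: 7, Green: 9, Gold: 8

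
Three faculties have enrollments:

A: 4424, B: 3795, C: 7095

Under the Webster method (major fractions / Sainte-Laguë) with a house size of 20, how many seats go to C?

Standard divisor 15314/20 ≈ 765.7; standard quotas: A 5.778, B 4.956, C 9.266.
Rounding to the nearest integer gives A 6, B 5, C 9 — total 20, matching the house size, so no adjustment is needed.
C receives 9.

9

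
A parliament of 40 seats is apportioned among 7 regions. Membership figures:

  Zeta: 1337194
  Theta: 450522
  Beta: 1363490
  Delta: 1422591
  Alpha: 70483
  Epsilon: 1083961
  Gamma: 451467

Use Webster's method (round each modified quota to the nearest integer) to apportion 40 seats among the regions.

Standard divisor 6179708/40 ≈ 154492.7; standard quotas: Zeta 8.655, Theta 2.916, Beta 8.826, Delta 9.208, Alpha 0.456, Epsilon 7.016, Gamma 2.922.
Rounding to the nearest integer gives Zeta 9, Theta 3, Beta 9, Delta 9, Alpha 0, Epsilon 7, Gamma 3 — total 40, matching the house size, so no adjustment is needed.

Zeta 9, Theta 3, Beta 9, Delta 9, Alpha 0, Epsilon 7, Gamma 3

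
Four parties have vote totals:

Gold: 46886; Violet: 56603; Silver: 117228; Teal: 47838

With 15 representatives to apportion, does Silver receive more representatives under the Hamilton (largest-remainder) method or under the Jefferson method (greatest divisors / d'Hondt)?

Hamilton: Gold 3, Violet 3, Silver 6, Teal 3.
Jefferson: Gold 2, Violet 3, Silver 7, Teal 3.
Silver gets 6 under Hamilton and 7 under Jefferson.

Jefferson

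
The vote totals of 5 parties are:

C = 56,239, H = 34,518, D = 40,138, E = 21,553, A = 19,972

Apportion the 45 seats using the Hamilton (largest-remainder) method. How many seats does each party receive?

Total 172420; standard divisor 172420/45 ≈ 3831.556.
Standard quotas: C 14.6779, H 9.0089, D 10.4756, E 5.6251, A 5.2125.
Lower quotas: C 14, H 9, D 10, E 5, A 5 (sum 43, leaving 2 seats).
Remainders in descending order: C 0.6779, E 0.6251, D 0.4756, A 0.2125, H 0.0089.
Largest remainders: C, E receive the extra seats.

C 15, H 9, D 10, E 6, A 5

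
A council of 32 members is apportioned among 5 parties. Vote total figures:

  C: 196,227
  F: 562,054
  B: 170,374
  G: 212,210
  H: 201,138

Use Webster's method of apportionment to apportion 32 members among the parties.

C 5, F 13, B 4, G 5, H 5

Standard divisor 1342003/32 ≈ 41937.594; standard quotas: C 4.679, F 13.402, B 4.063, G 5.060, H 4.796.
Rounding to the nearest integer gives C 5, F 13, B 4, G 5, H 5 — total 32, matching the house size, so no adjustment is needed.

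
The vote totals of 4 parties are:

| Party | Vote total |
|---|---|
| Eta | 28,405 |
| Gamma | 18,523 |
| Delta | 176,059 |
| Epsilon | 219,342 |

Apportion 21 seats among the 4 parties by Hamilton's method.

Total 442329; standard divisor 442329/21 ≈ 21063.286.
Standard quotas: Eta 1.3486, Gamma 0.8794, Delta 8.3586, Epsilon 10.4135.
Lower quotas: Eta 1, Gamma 0, Delta 8, Epsilon 10 (sum 19, leaving 2 seats).
Remainders in descending order: Gamma 0.8794, Epsilon 0.4135, Delta 0.3586, Eta 0.3486.
Largest remainders: Gamma, Epsilon receive the extra seats.

Eta=1; Gamma=1; Delta=8; Epsilon=11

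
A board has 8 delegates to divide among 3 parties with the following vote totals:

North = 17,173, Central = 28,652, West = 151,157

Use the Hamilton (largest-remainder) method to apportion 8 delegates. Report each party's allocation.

Standard divisor: 196982 ÷ 8 ≈ 24622.75.
Standard quotas: North 0.6974, Central 1.1636, West 6.1389.
Lower quotas: North 0, Central 1, West 6 (sum 7, leaving 1 seat).
Remainders in descending order: North 0.6974, Central 0.1636, West 0.1389.
The surplus seat goes to North.

North: 1, Central: 1, West: 6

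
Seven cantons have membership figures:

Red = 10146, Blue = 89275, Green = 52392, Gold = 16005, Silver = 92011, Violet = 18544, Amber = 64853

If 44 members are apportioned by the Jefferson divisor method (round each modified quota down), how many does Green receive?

7

Standard divisor 343226/44 ≈ 7800.591; standard quotas: Red 1.301, Blue 11.445, Green 6.716, Gold 2.052, Silver 11.795, Violet 2.377, Amber 8.314.
Rounding down gives 1, 11, 6, 2, 11, 2, 8 = 41 seats, so the divisor must be adjusted.
With modified divisor 7300: modified quotas Red 1.390, Blue 12.229, Green 7.177, Gold 2.192, Silver 12.604, Violet 2.540, Amber 8.884.
Rounding down: Red 1, Blue 12, Green 7, Gold 2, Silver 12, Violet 2, Amber 8 (total 44).
Green receives 7.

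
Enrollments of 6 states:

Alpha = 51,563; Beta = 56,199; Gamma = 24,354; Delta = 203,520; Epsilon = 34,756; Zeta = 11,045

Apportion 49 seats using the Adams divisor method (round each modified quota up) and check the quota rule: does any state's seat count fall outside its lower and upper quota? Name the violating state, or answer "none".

Delta

Standard quotas: Alpha 6.624, Beta 7.219, Gamma 3.129, Delta 26.145, Epsilon 4.465, Zeta 1.419.
Adams allocation: Alpha 7, Beta 7, Gamma 3, Delta 25, Epsilon 5, Zeta 2.
Delta has quota 26.145 (lower 26, upper 27) but receives 25 — outside the quota interval.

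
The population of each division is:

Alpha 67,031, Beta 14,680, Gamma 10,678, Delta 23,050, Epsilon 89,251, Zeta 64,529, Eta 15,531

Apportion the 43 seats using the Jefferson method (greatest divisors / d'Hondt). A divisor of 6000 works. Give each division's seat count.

With modified divisor 6000: modified quotas Alpha 11.172, Beta 2.447, Gamma 1.780, Delta 3.842, Epsilon 14.875, Zeta 10.755, Eta 2.588.
Rounding down: Alpha 11, Beta 2, Gamma 1, Delta 3, Epsilon 14, Zeta 10, Eta 2 (total 43).

Alpha: 11, Beta: 2, Gamma: 1, Delta: 3, Epsilon: 14, Zeta: 10, Eta: 2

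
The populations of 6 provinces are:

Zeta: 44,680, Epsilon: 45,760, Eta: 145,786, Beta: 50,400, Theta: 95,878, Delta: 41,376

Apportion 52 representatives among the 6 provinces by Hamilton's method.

The standard divisor is 423880/52 ≈ 8151.538.
Standard quotas: Zeta 5.4812, Epsilon 5.6137, Eta 17.8845, Beta 6.1829, Theta 11.7620, Delta 5.0759.
Lower quotas: Zeta 5, Epsilon 5, Eta 17, Beta 6, Theta 11, Delta 5 (sum 49, leaving 3 seats).
Remainders in descending order: Eta 0.8845, Theta 0.7620, Epsilon 0.6137, Zeta 0.4812, Beta 0.1829, Delta 0.0759.
Largest remainders: Eta, Theta, Epsilon receive the extra seats.

Zeta=5; Epsilon=6; Eta=18; Beta=6; Theta=12; Delta=5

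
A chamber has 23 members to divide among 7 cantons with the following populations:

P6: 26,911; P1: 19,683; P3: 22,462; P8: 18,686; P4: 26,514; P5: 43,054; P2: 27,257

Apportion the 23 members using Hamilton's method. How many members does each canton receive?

P6 3, P1 3, P3 3, P8 2, P4 3, P5 5, P2 4

Standard divisor: 184567 ÷ 23 ≈ 8024.652.
Standard quotas: P6 3.3535, P1 2.4528, P3 2.7991, P8 2.3286, P4 3.3041, P5 5.3652, P2 3.3967.
Lower quotas: P6 3, P1 2, P3 2, P8 2, P4 3, P5 5, P2 3 (sum 20, leaving 3 seats).
Remainders in descending order: P3 0.7991, P1 0.4528, P2 0.3967, P5 0.3652, P6 0.3535, P8 0.3286, P4 0.3041.
Largest remainders: P3, P1, P2 receive the extra seats.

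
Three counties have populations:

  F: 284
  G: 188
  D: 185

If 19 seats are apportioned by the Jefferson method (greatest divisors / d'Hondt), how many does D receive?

5

Standard divisor 657/19 ≈ 34.579; standard quotas: F 8.213, G 5.437, D 5.350.
Rounding down gives 8, 5, 5 = 18 seats, so the divisor must be adjusted.
With modified divisor 31.44: modified quotas F 9.033, G 5.980, D 5.884.
Rounding down: F 9, G 5, D 5 (total 19).
D receives 5.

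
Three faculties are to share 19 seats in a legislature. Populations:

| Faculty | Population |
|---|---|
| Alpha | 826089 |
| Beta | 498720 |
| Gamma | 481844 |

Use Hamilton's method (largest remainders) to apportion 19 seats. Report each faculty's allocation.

Alpha: 9, Beta: 5, Gamma: 5

The standard divisor is 1806653/19 = 95087.
Standard quotas: Alpha 8.6877, Beta 5.2449, Gamma 5.0674.
Lower quotas: Alpha 8, Beta 5, Gamma 5 (sum 18, leaving 1 seat).
Remainders in descending order: Alpha 0.6877, Beta 0.2449, Gamma 0.0674.
The surplus seat goes to Alpha.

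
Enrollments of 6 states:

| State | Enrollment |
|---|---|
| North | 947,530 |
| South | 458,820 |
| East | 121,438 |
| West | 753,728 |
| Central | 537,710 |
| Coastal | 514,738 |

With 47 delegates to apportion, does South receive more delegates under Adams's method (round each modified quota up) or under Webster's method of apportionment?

Adams

Adams: North 13, South 7, East 2, West 10, Central 8, Coastal 7.
Webster: North 13, South 6, East 2, West 11, Central 8, Coastal 7.
South gets 7 under Adams and 6 under Webster.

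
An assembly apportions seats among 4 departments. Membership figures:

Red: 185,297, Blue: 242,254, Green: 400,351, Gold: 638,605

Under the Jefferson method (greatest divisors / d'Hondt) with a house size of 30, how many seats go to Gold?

13

Standard divisor 1466507/30 ≈ 48883.567; standard quotas: Red 3.791, Blue 4.956, Green 8.190, Gold 13.064.
Rounding down gives 3, 4, 8, 13 = 28 seats, so the divisor must be adjusted.
With modified divisor 46000: modified quotas Red 4.028, Blue 5.266, Green 8.703, Gold 13.883.
Rounding down: Red 4, Blue 5, Green 8, Gold 13 (total 30).
Gold receives 13.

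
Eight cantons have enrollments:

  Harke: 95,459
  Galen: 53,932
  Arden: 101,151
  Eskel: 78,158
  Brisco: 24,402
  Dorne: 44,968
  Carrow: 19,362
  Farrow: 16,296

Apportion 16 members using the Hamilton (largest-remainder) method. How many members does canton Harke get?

The standard divisor is 433728/16 = 27108.
Standard quotas: Harke 3.5214, Galen 1.9895, Arden 3.7314, Eskel 2.8832, Brisco 0.9002, Dorne 1.6588, Carrow 0.7143, Farrow 0.6012.
Lower quotas: Harke 3, Galen 1, Arden 3, Eskel 2, Brisco 0, Dorne 1, Carrow 0, Farrow 0 (sum 10, leaving 6 seats).
Remainders in descending order: Galen 0.9895, Brisco 0.9002, Eskel 0.8832, Arden 0.7314, Carrow 0.7143, Dorne 0.6588, Farrow 0.6012, Harke 0.5214.
Largest remainders: Galen, Brisco, Eskel, Arden, Carrow, Dorne receive the extra seats.
Harke receives 3.

3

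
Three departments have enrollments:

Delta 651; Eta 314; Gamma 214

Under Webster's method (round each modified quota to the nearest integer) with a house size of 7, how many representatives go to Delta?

4

Standard divisor 1179/7 ≈ 168.429; standard quotas: Delta 3.865, Eta 1.864, Gamma 1.271.
Rounding to the nearest integer gives Delta 4, Eta 2, Gamma 1 — total 7, matching the house size, so no adjustment is needed.
Delta receives 4.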